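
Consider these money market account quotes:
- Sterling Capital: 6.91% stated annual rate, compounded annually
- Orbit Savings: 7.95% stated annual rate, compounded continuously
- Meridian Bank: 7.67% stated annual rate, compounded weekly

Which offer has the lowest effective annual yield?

Sterling Capital: compounded annually, EAR = 6.910%
Orbit Savings: e^0.0795 − 1 = 8.275%
Meridian Bank: (1 + 0.0767/52)^52 − 1 = 7.966%
The lowest effective annual rate is Sterling Capital at 6.910%.

Sterling Capital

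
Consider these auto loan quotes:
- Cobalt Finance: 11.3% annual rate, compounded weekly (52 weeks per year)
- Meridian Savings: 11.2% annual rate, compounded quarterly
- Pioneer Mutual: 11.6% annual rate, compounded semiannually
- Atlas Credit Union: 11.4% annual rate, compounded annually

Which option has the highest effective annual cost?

Cobalt Finance

Cobalt Finance: (1 + 0.113/52)^52 − 1 = 11.949%
Meridian Savings: (1 + 0.112/4)^4 − 1 = 11.679%
Pioneer Mutual: (1 + 0.116/2)^2 − 1 = 11.936%
Atlas Credit Union: compounded annually, EAR = 11.400%
The highest effective annual rate is Cobalt Finance at 11.949%.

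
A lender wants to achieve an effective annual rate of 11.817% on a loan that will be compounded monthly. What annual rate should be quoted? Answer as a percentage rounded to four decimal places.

11.2215%

(1 + r/12)^12 − 1 = 0.11817, so 1 + r/12 = 1.11817^(1/12).
r/12 = 0.009351, so r = 0.112215 = 11.2215%.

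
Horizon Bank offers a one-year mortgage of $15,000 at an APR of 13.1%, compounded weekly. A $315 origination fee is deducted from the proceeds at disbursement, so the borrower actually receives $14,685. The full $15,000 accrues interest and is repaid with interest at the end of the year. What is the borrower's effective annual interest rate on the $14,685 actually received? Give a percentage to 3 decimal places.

16.423%

Amount owed after one year: 15,000 × (1 + 0.131/52)^52 = 15,000 × 1.139780 = $17,096.70.
Effective rate on net proceeds: 17,096.70 / 14,685 − 1 = 0.164229 = 16.423%.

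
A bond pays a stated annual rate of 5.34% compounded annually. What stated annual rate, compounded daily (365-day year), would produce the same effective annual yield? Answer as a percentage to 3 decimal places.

Compounded annually, EAR = nominal = 0.053400.
Solve (1 + r/365)^365 = 1.053400: r/365 = 1.053400^(1/365) − 1 = 0.000143, so r = 0.052027 = 5.203%.

5.203%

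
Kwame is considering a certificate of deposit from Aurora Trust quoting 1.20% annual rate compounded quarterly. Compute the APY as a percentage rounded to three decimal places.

1.205%

EAR = (1 + 0.0120/4)^4 − 1.
= (1 + 0.003000)^4 − 1 = 1.012054 − 1 = 1.205%.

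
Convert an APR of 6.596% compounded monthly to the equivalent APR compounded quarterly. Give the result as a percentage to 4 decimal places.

EAR = (1 + 0.06596/12)^12 − 1 = 0.067991.
Solve (1 + r/4)^4 = 1.067991: r/4 = 1.067991^(1/4) − 1 = 0.016581, so r = 0.066323 = 6.6323%.

6.6323%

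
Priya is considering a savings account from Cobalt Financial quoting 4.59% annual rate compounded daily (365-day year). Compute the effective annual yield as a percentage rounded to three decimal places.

EAR = (1 + 0.0459/365)^365 − 1.
= 1.046967 − 1 = 4.697%.

4.697%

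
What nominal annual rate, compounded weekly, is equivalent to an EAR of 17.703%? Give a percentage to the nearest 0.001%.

16.325%

(1 + r/52)^52 − 1 = 0.17703, so 1 + r/52 = 1.17703^(1/52).
r/52 = 0.003139, so r = 0.163250 = 16.325%.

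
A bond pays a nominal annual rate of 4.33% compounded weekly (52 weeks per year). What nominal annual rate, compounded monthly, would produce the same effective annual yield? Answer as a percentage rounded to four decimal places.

EAR = (1 + 0.0433/52)^52 − 1 = 0.044232.
Solve (1 + r/12)^12 = 1.044232: r/12 = 1.044232^(1/12) − 1 = 0.003613, so r = 0.043360 = 4.3360%.

4.3360%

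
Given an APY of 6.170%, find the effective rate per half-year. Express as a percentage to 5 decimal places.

The per-half-year rate i satisfies (1 + i)^2 = 1 + 0.06170.
i = 1.06170^(1/2) − 1 = 0.0303883 = 3.03883%.

3.03883%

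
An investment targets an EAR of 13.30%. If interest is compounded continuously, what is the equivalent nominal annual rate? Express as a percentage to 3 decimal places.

Continuous: nominal r satisfies e^r − 1 = 0.1330.
r = ln(1 + 0.1330) = ln(1.1330) = 0.124869 = 12.487%.

12.487%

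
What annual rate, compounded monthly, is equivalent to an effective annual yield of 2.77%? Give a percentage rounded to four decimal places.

2.7354%

(1 + r/12)^12 − 1 = 0.0277, so 1 + r/12 = 1.0277^(1/12).
r/12 = 0.002280, so r = 0.027354 = 2.7354%.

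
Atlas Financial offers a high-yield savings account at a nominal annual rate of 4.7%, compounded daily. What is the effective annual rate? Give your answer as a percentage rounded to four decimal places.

EAR = (1 + 0.047/365)^365 − 1.
= 1.048119 − 1 = 4.8119%.

4.8119%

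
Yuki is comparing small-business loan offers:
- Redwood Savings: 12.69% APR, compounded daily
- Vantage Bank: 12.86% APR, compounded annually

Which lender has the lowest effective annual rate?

Vantage Bank

Redwood Savings: (1 + 0.1269/365)^365 − 1 = 13.528%
Vantage Bank: compounded annually, EAR = 12.860%
The lowest effective annual rate is Vantage Bank at 12.860%.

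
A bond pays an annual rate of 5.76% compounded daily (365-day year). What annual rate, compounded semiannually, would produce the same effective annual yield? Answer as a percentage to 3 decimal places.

EAR = (1 + 0.0576/365)^365 − 1 = 0.059286.
Solve (1 + r/2)^2 = 1.059286: r/2 = 1.059286^(1/2) − 1 = 0.029216, so r = 0.058433 = 5.843%.

5.843%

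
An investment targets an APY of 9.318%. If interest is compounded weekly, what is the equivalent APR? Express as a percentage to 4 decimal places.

8.9167%

(1 + r/52)^52 − 1 = 0.09318, so 1 + r/52 = 1.09318^(1/52).
r/52 = 0.001715, so r = 0.089167 = 8.9167%.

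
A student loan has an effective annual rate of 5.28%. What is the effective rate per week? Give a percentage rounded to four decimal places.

0.0990%

The per-week rate i satisfies (1 + i)^52 = 1 + 0.0528.
i = 1.0528^(1/52) − 1 = 0.0009900 = 0.0990%.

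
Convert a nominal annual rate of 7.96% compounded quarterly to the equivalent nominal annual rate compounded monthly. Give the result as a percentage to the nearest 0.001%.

7.908%

EAR = (1 + 0.0796/4)^4 − 1 = 0.082008.
Solve (1 + r/12)^12 = 1.082008: r/12 = 1.082008^(1/12) − 1 = 0.006590, so r = 0.079078 = 7.908%.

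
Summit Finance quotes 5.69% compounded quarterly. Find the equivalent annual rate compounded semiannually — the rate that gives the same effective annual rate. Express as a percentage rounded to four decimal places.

5.7305%

EAR = (1 + 0.0569/4)^4 − 1 = 0.058126.
Solve (1 + r/2)^2 = 1.058126: r/2 = 1.058126^(1/2) − 1 = 0.028652, so r = 0.057305 = 5.7305%.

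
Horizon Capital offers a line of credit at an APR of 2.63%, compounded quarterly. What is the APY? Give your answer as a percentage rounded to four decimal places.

2.6561%

EAR = (1 + 0.0263/4)^4 − 1.
= (1 + 0.006575)^4 − 1 = 1.026561 − 1 = 2.6561%.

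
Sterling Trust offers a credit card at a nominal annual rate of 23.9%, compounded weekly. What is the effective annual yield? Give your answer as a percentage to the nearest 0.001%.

26.928%

EAR = (1 + 0.239/52)^52 − 1.
= 1.269283 − 1 = 26.928%.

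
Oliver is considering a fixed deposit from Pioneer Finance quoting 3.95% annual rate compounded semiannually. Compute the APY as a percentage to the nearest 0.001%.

3.989%

EAR = (1 + 0.0395/2)^2 − 1.
= (1 + 0.019750)^2 − 1 = 1.039890 − 1 = 3.989%.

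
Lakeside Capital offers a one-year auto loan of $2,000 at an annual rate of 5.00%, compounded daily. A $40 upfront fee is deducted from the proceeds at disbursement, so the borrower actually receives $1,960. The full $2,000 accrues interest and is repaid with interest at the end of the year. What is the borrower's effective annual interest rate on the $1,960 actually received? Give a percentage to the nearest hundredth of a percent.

7.27%

Amount owed after one year: 2,000 × (1 + 0.0500/365)^365 = 2,000 × 1.051267 = $2,102.53.
Effective rate on net proceeds: 2,102.53 / 1,960 − 1 = 0.072722 = 7.27%.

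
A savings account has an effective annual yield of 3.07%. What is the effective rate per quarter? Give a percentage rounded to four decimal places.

The per-quarter rate i satisfies (1 + i)^4 = 1 + 0.0307.
i = 1.0307^(1/4) − 1 = 0.0075882 = 0.7588%.

0.7588%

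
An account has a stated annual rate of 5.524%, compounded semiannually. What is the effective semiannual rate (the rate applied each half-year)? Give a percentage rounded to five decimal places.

2.76200%

With a nominal annual rate compounded semiannually, the periodic rate is the nominal rate divided by 2.
i = 0.05524 / 2 = 0.0276200 = 2.76200%.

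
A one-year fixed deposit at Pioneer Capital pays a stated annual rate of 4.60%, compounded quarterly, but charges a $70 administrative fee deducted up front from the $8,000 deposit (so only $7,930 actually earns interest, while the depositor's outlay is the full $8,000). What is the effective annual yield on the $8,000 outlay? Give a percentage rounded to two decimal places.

Value after one year: 7,930 × (1 + 0.0460/4)^4 = 7,930 × 1.046800 = $8,301.12.
Effective yield on the $8,000 outlay: 8,301.12 / 8,000 − 1 = 0.037640 = 3.76%.

3.76%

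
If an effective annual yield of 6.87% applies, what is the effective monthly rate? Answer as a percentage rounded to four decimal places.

0.5552%

The per-month rate i satisfies (1 + i)^12 = 1 + 0.0687.
i = 1.0687^(1/12) − 1 = 0.0055523 = 0.5552%.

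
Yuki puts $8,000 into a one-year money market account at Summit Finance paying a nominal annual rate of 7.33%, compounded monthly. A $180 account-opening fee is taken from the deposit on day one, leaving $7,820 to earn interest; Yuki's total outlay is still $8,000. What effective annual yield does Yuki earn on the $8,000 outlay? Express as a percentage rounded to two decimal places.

5.16%

Value after one year: 7,820 × (1 + 0.0733/12)^12 = 7,820 × 1.075813 = $8,412.86.
Effective yield on the $8,000 outlay: 8,412.86 / 8,000 − 1 = 0.051608 = 5.16%.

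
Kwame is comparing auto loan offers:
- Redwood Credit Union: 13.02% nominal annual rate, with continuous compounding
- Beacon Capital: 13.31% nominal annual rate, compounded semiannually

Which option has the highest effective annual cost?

Redwood Credit Union

Redwood Credit Union: e^0.1302 − 1 = 13.906%
Beacon Capital: (1 + 0.1331/2)^2 − 1 = 13.753%
The highest effective annual rate is Redwood Credit Union at 13.906%.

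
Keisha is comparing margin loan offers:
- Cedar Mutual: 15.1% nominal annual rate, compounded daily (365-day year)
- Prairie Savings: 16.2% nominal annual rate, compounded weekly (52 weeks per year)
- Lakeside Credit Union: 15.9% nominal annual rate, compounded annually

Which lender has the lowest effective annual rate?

Cedar Mutual: (1 + 0.151/365)^365 − 1 = 16.296%
Prairie Savings: (1 + 0.162/52)^52 − 1 = 17.556%
Lakeside Credit Union: compounded annually, EAR = 15.900%
The lowest effective annual rate is Lakeside Credit Union at 15.900%.

Lakeside Credit Union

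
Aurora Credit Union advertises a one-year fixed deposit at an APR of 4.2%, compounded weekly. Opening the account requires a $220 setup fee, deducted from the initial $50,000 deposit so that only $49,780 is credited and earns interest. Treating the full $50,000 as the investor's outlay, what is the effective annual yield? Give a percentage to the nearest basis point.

3.83%

Value after one year: 49,780 × (1 + 0.042/52)^52 = 49,780 × 1.042877 = $51,914.41.
Effective yield on the $50,000 outlay: 51,914.41 / 50,000 − 1 = 0.038288 = 3.83%.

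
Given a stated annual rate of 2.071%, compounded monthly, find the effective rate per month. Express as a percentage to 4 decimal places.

With a nominal annual rate compounded monthly, the periodic rate is the nominal rate divided by 12.
i = 0.02071 / 12 = 0.0017258 = 0.1726%.

0.1726%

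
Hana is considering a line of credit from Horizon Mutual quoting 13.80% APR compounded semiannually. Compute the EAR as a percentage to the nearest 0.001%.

14.276%

EAR = (1 + 0.1380/2)^2 − 1.
= (1 + 0.069000)^2 − 1 = 1.142761 − 1 = 14.276%.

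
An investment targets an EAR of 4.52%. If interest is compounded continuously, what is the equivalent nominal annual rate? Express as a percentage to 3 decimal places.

4.421%

Continuous: nominal r satisfies e^r − 1 = 0.0452.
r = ln(1 + 0.0452) = ln(1.0452) = 0.044208 = 4.421%.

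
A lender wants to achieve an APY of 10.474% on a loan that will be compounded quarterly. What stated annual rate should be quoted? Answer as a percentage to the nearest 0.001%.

(1 + r/4)^4 − 1 = 0.10474, so 1 + r/4 = 1.10474^(1/4).
r/4 = 0.025215, so r = 0.100861 = 10.086%.

10.086%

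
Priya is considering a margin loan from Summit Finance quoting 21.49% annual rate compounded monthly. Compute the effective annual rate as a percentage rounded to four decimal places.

EAR = (1 + 0.2149/12)^12 − 1.
= (1 + 0.017908)^12 − 1 = 1.237383 − 1 = 23.7383%.

23.7383%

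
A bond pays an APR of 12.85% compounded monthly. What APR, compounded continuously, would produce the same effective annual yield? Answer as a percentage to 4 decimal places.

12.7817%

EAR = (1 + 0.1285/12)^12 − 1 = 0.136345.
Equivalent continuous rate: r = ln(1 + 0.136345) = 0.127817 = 12.7817%.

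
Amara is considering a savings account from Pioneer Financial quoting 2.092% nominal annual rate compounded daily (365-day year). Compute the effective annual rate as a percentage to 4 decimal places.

EAR = (1 + 0.02092/365)^365 − 1.
= (1 + 0.000057)^365 − 1 = 1.021140 − 1 = 2.1140%.

2.1140%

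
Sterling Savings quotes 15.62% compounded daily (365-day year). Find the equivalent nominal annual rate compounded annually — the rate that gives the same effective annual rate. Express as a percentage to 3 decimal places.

EAR = (1 + 0.1562/365)^365 − 1 = 0.169021.
Compounded annually, the equivalent nominal rate is the EAR itself: 16.902%.

16.902%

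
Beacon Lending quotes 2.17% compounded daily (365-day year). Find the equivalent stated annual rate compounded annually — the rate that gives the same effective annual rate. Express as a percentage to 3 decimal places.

2.194%

EAR = (1 + 0.0217/365)^365 − 1 = 0.021936.
Compounded annually, the equivalent nominal rate is the EAR itself: 2.194%.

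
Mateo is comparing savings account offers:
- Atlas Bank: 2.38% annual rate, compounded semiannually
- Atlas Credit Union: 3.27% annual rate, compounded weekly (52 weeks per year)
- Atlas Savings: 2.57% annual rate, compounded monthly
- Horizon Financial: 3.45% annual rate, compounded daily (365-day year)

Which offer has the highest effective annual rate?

Horizon Financial

Atlas Bank: (1 + 0.0238/2)^2 − 1 = 2.394%
Atlas Credit Union: (1 + 0.0327/52)^52 − 1 = 3.323%
Atlas Savings: (1 + 0.0257/12)^12 − 1 = 2.600%
Horizon Financial: (1 + 0.0345/365)^365 − 1 = 3.510%
The highest effective annual rate is Horizon Financial at 3.510%.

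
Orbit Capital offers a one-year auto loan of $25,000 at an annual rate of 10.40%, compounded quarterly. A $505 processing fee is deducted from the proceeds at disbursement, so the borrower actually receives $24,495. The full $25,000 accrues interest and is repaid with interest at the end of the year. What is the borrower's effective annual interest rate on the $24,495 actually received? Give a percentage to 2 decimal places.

Amount owed after one year: 25,000 × (1 + 0.1040/4)^4 = 25,000 × 1.108127 = $27,703.17.
Effective rate on net proceeds: 27,703.17 / 24,495 − 1 = 0.130972 = 13.10%.

13.10%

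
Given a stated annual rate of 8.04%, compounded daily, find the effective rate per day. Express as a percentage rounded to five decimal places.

0.02203%

With a nominal annual rate compounded daily, the periodic rate is the nominal rate divided by 365.
i = 0.0804 / 365 = 0.0002203 = 0.02203%.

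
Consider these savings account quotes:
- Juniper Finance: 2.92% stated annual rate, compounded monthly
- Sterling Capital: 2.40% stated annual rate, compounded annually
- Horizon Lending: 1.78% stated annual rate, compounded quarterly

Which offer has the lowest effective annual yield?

Horizon Lending

Juniper Finance: (1 + 0.0292/12)^12 − 1 = 2.959%
Sterling Capital: compounded annually, EAR = 2.400%
Horizon Lending: (1 + 0.0178/4)^4 − 1 = 1.792%
The lowest effective annual rate is Horizon Lending at 1.792%.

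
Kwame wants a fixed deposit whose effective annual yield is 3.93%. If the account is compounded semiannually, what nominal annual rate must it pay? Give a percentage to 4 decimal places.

3.8921%

(1 + r/2)^2 − 1 = 0.0393, so 1 + r/2 = 1.0393^(1/2).
r/2 = 0.019461, so r = 0.038921 = 3.8921%.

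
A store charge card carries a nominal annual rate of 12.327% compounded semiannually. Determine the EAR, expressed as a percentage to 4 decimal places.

EAR = (1 + 0.12327/2)^2 − 1.
= (1 + 0.061635)^2 − 1 = 1.127069 − 1 = 12.7069%.

12.7069%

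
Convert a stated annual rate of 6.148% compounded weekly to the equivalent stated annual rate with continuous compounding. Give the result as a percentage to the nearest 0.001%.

EAR = (1 + 0.06148/52)^52 − 1 = 0.063371.
Equivalent continuous rate: r = ln(1 + 0.063371) = 0.061444 = 6.144%.

6.144%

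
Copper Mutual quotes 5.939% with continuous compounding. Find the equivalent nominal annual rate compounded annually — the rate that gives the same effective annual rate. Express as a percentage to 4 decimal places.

EAR under continuous compounding: e^0.05939 − 1 = 0.061189.
Compounded annually, the equivalent nominal rate is the EAR itself: 6.1189%.

6.1189%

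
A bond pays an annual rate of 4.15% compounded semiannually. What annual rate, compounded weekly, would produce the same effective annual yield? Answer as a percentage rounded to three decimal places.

4.109%

EAR = (1 + 0.0415/2)^2 − 1 = 0.041931.
Solve (1 + r/52)^52 = 1.041931: r/52 = 1.041931^(1/52) − 1 = 0.000790, so r = 0.041092 = 4.109%.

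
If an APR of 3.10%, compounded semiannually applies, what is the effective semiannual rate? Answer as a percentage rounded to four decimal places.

1.5500%

With a nominal annual rate compounded semiannually, the periodic rate is the nominal rate divided by 2.
i = 0.0310 / 2 = 0.0155000 = 1.5500%.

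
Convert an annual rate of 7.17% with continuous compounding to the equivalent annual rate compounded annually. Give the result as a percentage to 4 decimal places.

EAR under continuous compounding: e^0.0717 − 1 = 0.074333.
Compounded annually, the equivalent nominal rate is the EAR itself: 7.4333%.

7.4333%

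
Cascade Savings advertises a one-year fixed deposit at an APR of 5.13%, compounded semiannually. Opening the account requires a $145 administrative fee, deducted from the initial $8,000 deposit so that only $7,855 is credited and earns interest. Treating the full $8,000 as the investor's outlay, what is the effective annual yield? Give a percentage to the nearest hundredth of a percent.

Value after one year: 7,855 × (1 + 0.0513/2)^2 = 7,855 × 1.051958 = $8,263.13.
Effective yield on the $8,000 outlay: 8,263.13 / 8,000 − 1 = 0.032891 = 3.29%.

3.29%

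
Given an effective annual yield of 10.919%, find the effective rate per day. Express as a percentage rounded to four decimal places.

0.0284%

The per-day rate i satisfies (1 + i)^365 = 1 + 0.10919.
i = 1.10919^(1/365) − 1 = 0.0002840 = 0.0284%.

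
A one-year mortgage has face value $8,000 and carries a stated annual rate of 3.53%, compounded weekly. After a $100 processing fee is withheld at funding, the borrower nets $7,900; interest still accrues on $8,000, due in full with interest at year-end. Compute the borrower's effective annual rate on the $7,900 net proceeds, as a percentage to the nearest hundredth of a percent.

4.90%

Amount owed after one year: 8,000 × (1 + 0.0353/52)^52 = 8,000 × 1.035918 = $8,287.34.
Effective rate on net proceeds: 8,287.34 / 7,900 − 1 = 0.049031 = 4.90%.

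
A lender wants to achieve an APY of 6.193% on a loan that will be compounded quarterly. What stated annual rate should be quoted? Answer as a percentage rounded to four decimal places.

(1 + r/4)^4 − 1 = 0.06193, so 1 + r/4 = 1.06193^(1/4).
r/4 = 0.015135, so r = 0.060542 = 6.0542%.

6.0542%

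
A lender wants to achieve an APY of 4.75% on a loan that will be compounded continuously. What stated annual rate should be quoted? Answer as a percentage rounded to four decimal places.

4.6406%

Continuous: nominal r satisfies e^r − 1 = 0.0475.
r = ln(1 + 0.0475) = ln(1.0475) = 0.046406 = 4.6406%.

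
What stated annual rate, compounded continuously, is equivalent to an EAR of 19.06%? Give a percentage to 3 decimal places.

Continuous: nominal r satisfies e^r − 1 = 0.1906.
r = ln(1 + 0.1906) = ln(1.1906) = 0.174457 = 17.446%.

17.446%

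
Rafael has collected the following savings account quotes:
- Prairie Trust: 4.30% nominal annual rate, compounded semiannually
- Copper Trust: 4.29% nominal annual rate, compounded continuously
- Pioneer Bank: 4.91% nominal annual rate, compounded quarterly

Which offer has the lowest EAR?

Prairie Trust

Prairie Trust: (1 + 0.0430/2)^2 − 1 = 4.346%
Copper Trust: e^0.0429 − 1 = 4.383%
Pioneer Bank: (1 + 0.0491/4)^4 − 1 = 5.001%
The lowest effective annual rate is Prairie Trust at 4.346%.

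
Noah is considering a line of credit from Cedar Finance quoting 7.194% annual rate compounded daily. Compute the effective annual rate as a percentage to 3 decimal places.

EAR = (1 + 0.07194/365)^365 − 1.
= (1 + 0.000197)^365 − 1 = 1.074583 − 1 = 7.458%.

7.458%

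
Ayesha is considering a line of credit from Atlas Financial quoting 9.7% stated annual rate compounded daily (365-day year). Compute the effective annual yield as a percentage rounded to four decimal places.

EAR = (1 + 0.097/365)^365 − 1.
= (1 + 0.000266)^365 − 1 = 1.101846 − 1 = 10.1846%.

10.1846%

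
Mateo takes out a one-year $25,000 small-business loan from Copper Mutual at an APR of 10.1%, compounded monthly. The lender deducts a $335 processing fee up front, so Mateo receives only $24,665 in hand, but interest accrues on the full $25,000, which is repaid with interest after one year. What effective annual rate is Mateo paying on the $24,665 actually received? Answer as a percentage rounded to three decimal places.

12.083%

Amount owed after one year: 25,000 × (1 + 0.101/12)^12 = 25,000 × 1.105809 = $27,645.23.
Effective rate on net proceeds: 27,645.23 / 24,665 − 1 = 0.120828 = 12.083%.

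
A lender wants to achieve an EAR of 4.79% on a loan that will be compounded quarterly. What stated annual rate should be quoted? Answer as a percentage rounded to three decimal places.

4.706%

(1 + r/4)^4 − 1 = 0.0479, so 1 + r/4 = 1.0479^(1/4).
r/4 = 0.011766, so r = 0.047063 = 4.706%.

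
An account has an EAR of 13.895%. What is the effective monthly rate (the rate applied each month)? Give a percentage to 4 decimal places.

1.0901%

The per-month rate i satisfies (1 + i)^12 = 1 + 0.13895.
i = 1.13895^(1/12) − 1 = 0.0109012 = 1.0901%.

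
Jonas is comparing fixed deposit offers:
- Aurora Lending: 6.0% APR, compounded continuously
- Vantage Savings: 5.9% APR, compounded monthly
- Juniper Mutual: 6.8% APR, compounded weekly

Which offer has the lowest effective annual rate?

Aurora Lending: e^0.060 − 1 = 6.184%
Vantage Savings: (1 + 0.059/12)^12 − 1 = 6.062%
Juniper Mutual: (1 + 0.068/52)^52 − 1 = 7.032%
The lowest effective annual rate is Vantage Savings at 6.062%.

Vantage Savings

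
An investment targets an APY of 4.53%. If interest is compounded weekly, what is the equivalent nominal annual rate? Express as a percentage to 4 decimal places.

4.4323%

(1 + r/52)^52 − 1 = 0.0453, so 1 + r/52 = 1.0453^(1/52).
r/52 = 0.000852, so r = 0.044323 = 4.4323%.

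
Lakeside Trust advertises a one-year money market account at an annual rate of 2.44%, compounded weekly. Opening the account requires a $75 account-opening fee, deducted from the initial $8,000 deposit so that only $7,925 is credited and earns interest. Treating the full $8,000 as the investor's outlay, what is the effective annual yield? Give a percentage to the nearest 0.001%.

Value after one year: 7,925 × (1 + 0.0244/52)^52 = 7,925 × 1.024694 = $8,120.70.
Effective yield on the $8,000 outlay: 8,120.70 / 8,000 − 1 = 0.015088 = 1.509%.

1.509%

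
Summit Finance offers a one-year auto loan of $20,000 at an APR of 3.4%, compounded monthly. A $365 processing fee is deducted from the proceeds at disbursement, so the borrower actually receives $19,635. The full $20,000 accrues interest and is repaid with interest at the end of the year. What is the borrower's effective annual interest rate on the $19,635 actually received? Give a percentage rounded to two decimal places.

Amount owed after one year: 20,000 × (1 + 0.034/12)^12 = 20,000 × 1.034535 = $20,690.70.
Effective rate on net proceeds: 20,690.70 / 19,635 − 1 = 0.053766 = 5.38%.

5.38%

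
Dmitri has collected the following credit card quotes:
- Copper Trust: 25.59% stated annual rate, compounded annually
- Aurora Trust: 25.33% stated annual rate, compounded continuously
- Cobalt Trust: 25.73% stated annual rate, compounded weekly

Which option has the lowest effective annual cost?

Copper Trust: compounded annually, EAR = 25.590%
Aurora Trust: e^0.2533 − 1 = 28.827%
Cobalt Trust: (1 + 0.2573/52)^52 − 1 = 29.261%
The lowest effective annual rate is Copper Trust at 25.590%.

Copper Trust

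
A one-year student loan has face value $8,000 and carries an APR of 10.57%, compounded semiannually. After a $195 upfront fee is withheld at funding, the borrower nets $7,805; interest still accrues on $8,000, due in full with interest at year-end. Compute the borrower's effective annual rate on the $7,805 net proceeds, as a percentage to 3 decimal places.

Amount owed after one year: 8,000 × (1 + 0.1057/2)^2 = 8,000 × 1.108493 = $8,867.94.
Effective rate on net proceeds: 8,867.94 / 7,805 − 1 = 0.136188 = 13.619%.

13.619%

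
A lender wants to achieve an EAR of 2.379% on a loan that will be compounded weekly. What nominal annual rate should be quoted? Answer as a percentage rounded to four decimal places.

(1 + r/52)^52 − 1 = 0.02379, so 1 + r/52 = 1.02379^(1/52).
r/52 = 0.000452, so r = 0.023517 = 2.3517%.

2.3517%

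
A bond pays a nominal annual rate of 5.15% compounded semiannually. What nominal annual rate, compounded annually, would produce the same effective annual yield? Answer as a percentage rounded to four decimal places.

EAR = (1 + 0.0515/2)^2 − 1 = 0.052163.
Compounded annually, the equivalent nominal rate is the EAR itself: 5.2163%.

5.2163%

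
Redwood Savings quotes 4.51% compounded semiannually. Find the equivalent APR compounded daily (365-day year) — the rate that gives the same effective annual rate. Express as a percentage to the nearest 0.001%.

4.460%

EAR = (1 + 0.0451/2)^2 − 1 = 0.045609.
Solve (1 + r/365)^365 = 1.045609: r/365 = 1.045609^(1/365) − 1 = 0.000122, so r = 0.044602 = 4.460%.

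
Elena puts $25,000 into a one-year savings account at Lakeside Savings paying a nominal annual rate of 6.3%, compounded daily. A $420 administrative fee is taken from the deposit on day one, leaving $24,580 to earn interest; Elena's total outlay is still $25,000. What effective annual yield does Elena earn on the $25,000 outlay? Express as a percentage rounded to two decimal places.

4.71%

Value after one year: 24,580 × (1 + 0.063/365)^365 = 24,580 × 1.065021 = $26,178.22.
Effective yield on the $25,000 outlay: 26,178.22 / 25,000 − 1 = 0.047129 = 4.71%.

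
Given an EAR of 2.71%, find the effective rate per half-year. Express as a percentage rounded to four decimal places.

1.3459%

The per-half-year rate i satisfies (1 + i)^2 = 1 + 0.0271.
i = 1.0271^(1/2) − 1 = 0.0134594 = 1.3459%.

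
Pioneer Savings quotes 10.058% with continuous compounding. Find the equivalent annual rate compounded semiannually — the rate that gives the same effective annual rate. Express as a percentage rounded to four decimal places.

EAR under continuous compounding: e^0.10058 − 1 = 0.105812.
Solve (1 + r/2)^2 = 1.105812: r/2 = 1.105812^(1/2) − 1 = 0.051576, so r = 0.103152 = 10.3152%.

10.3152%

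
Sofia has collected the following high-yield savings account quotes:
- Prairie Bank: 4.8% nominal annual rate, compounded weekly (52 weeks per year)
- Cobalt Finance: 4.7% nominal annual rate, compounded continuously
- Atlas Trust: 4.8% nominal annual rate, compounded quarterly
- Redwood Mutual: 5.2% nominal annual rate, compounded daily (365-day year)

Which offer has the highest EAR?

Redwood Mutual

Prairie Bank: (1 + 0.048/52)^52 − 1 = 4.915%
Cobalt Finance: e^0.047 − 1 = 4.812%
Atlas Trust: (1 + 0.048/4)^4 − 1 = 4.887%
Redwood Mutual: (1 + 0.052/365)^365 − 1 = 5.337%
The highest effective annual rate is Redwood Mutual at 5.337%.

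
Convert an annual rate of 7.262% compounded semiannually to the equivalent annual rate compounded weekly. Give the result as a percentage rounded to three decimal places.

7.138%

EAR = (1 + 0.07262/2)^2 − 1 = 0.073938.
Solve (1 + r/52)^52 = 1.073938: r/52 = 1.073938^(1/52) − 1 = 0.001373, so r = 0.071382 = 7.138%.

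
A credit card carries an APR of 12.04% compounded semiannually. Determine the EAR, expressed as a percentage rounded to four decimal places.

EAR = (1 + 0.1204/2)^2 − 1.
= (1 + 0.060200)^2 − 1 = 1.124024 − 1 = 12.4024%.

12.4024%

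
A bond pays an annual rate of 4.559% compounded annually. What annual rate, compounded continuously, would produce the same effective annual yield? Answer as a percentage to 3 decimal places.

4.458%

Compounded annually, EAR = nominal = 0.045590.
Equivalent continuous rate: r = ln(1 + 0.045590) = 0.044581 = 4.458%.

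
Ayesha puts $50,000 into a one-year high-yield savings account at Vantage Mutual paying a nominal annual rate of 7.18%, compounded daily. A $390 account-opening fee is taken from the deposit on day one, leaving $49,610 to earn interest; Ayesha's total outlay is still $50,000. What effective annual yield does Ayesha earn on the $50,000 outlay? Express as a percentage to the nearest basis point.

Value after one year: 49,610 × (1 + 0.0718/365)^365 = 49,610 × 1.074433 = $53,302.61.
Effective yield on the $50,000 outlay: 53,302.61 / 50,000 − 1 = 0.066052 = 6.61%.

6.61%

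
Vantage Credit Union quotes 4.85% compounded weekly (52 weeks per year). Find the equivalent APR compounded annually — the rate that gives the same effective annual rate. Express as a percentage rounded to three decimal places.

4.967%

EAR = (1 + 0.0485/52)^52 − 1 = 0.049672.
Compounded annually, the equivalent nominal rate is the EAR itself: 4.967%.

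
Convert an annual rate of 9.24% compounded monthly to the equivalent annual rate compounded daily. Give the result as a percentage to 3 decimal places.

EAR = (1 + 0.0924/12)^12 − 1 = 0.096415.
Solve (1 + r/365)^365 = 1.096415: r/365 = 1.096415^(1/365) − 1 = 0.000252, so r = 0.092058 = 9.206%.

9.206%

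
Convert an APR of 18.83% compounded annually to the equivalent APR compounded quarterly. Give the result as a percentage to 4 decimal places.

Compounded annually, EAR = nominal = 0.188300.
Solve (1 + r/4)^4 = 1.188300: r/4 = 1.188300^(1/4) − 1 = 0.044075, so r = 0.176298 = 17.6298%.

17.6298%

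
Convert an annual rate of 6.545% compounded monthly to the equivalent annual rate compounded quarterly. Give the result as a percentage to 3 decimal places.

EAR = (1 + 0.06545/12)^12 − 1 = 0.067450.
Solve (1 + r/4)^4 = 1.067450: r/4 = 1.067450^(1/4) − 1 = 0.016452, so r = 0.065808 = 6.581%.

6.581%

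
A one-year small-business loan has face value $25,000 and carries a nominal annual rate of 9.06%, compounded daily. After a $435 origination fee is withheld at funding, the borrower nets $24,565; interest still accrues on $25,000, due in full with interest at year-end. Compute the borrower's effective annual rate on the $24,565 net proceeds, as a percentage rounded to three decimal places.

11.421%

Amount owed after one year: 25,000 × (1 + 0.0906/365)^365 = 25,000 × 1.094819 = $27,370.47.
Effective rate on net proceeds: 27,370.47 / 24,565 − 1 = 0.114206 = 11.421%.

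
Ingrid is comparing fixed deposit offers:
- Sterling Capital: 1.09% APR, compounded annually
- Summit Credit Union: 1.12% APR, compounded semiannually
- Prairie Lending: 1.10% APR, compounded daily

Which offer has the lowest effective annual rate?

Sterling Capital

Sterling Capital: compounded annually, EAR = 1.090%
Summit Credit Union: (1 + 0.0112/2)^2 − 1 = 1.123%
Prairie Lending: (1 + 0.0110/365)^365 − 1 = 1.106%
The lowest effective annual rate is Sterling Capital at 1.090%.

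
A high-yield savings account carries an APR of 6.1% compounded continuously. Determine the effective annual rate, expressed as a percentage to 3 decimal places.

6.290%

With continuous compounding, EAR = e^0.061 − 1.
e^0.061 = 1.062899, so EAR = 0.062899 = 6.290%.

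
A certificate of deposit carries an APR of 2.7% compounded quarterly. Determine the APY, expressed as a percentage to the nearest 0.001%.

EAR = (1 + 0.027/4)^4 − 1.
= (1 + 0.006750)^4 − 1 = 1.027275 − 1 = 2.727%.

2.727%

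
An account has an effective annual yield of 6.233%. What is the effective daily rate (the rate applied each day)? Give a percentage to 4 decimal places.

The per-day rate i satisfies (1 + i)^365 = 1 + 0.06233.
i = 1.06233^(1/365) − 1 = 0.0001657 = 0.0166%.

0.0166%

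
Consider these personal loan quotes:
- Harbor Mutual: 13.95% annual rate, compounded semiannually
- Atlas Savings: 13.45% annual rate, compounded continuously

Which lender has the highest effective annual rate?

Harbor Mutual

Harbor Mutual: (1 + 0.1395/2)^2 − 1 = 14.437%
Atlas Savings: e^0.1345 − 1 = 14.396%
The highest effective annual rate is Harbor Mutual at 14.437%.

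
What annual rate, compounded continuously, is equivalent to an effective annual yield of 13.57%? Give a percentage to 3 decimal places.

Continuous: nominal r satisfies e^r − 1 = 0.1357.
r = ln(1 + 0.1357) = ln(1.1357) = 0.127249 = 12.725%.

12.725%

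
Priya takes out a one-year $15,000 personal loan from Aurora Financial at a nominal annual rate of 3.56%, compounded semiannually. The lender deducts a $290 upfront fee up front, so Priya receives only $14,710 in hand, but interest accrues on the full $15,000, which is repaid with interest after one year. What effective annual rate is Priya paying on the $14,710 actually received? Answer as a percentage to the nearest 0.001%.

5.634%

Amount owed after one year: 15,000 × (1 + 0.0356/2)^2 = 15,000 × 1.035917 = $15,538.75.
Effective rate on net proceeds: 15,538.75 / 14,710 − 1 = 0.056339 = 5.634%.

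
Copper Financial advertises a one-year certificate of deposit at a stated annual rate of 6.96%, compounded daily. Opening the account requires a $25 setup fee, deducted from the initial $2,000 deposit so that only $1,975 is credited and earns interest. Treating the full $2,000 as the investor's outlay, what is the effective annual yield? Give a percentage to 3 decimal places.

5.867%

Value after one year: 1,975 × (1 + 0.0696/365)^365 = 1,975 × 1.072072 = $2,117.34.
Effective yield on the $2,000 outlay: 2,117.34 / 2,000 − 1 = 0.058671 = 5.867%.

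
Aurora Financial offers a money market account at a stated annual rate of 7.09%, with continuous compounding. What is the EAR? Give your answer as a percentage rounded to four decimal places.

With continuous compounding, EAR = e^0.0709 − 1.
e^0.0709 = 1.073474, so EAR = 0.073474 = 7.3474%.

7.3474%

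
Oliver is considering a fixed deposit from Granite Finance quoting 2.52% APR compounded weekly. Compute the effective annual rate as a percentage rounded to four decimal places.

2.5514%

EAR = (1 + 0.0252/52)^52 − 1.
= 1.025514 − 1 = 2.5514%.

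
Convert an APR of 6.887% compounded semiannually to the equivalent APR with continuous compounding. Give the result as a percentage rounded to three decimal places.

6.771%

EAR = (1 + 0.06887/2)^2 − 1 = 0.070056.
Equivalent continuous rate: r = ln(1 + 0.070056) = 0.067711 = 6.771%.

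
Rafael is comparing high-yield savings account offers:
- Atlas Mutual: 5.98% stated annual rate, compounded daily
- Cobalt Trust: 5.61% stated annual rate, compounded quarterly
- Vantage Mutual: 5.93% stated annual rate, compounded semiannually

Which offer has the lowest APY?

Atlas Mutual: (1 + 0.0598/365)^365 − 1 = 6.162%
Cobalt Trust: (1 + 0.0561/4)^4 − 1 = 5.729%
Vantage Mutual: (1 + 0.0593/2)^2 − 1 = 6.018%
The lowest effective annual rate is Cobalt Trust at 5.729%.

Cobalt Trust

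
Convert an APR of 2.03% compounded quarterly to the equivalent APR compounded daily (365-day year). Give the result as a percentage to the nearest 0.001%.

EAR = (1 + 0.0203/4)^4 − 1 = 0.020455.
Solve (1 + r/365)^365 = 1.020455: r/365 = 1.020455^(1/365) − 1 = 0.000055, so r = 0.020249 = 2.025%.

2.025%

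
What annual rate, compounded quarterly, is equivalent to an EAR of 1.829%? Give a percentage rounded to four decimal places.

1.8166%

(1 + r/4)^4 − 1 = 0.01829, so 1 + r/4 = 1.01829^(1/4).
r/4 = 0.004541, so r = 0.018166 = 1.8166%.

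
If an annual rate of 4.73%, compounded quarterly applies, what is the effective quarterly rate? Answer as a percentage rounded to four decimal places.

1.1825%

With a nominal annual rate compounded quarterly, the periodic rate is the nominal rate divided by 4.
i = 0.0473 / 4 = 0.0118250 = 1.1825%.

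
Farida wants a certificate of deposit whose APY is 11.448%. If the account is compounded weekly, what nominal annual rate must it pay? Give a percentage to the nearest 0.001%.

(1 + r/52)^52 − 1 = 0.11448, so 1 + r/52 = 1.11448^(1/52).
r/52 = 0.002087, so r = 0.108501 = 10.850%.

10.850%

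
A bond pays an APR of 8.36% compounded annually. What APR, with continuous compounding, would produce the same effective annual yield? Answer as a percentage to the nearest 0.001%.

8.029%

Compounded annually, EAR = nominal = 0.083600.
Equivalent continuous rate: r = ln(1 + 0.083600) = 0.080289 = 8.029%.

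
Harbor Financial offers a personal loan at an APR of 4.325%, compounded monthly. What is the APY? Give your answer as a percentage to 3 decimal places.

EAR = (1 + 0.04325/12)^12 − 1.
= 1.044118 − 1 = 4.412%.

4.412%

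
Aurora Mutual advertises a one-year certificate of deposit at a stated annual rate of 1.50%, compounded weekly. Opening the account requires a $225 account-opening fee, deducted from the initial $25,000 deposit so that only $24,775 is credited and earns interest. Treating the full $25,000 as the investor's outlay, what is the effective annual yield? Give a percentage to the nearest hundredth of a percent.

0.60%

Value after one year: 24,775 × (1 + 0.0150/52)^52 = 24,775 × 1.015111 = $25,149.37.
Effective yield on the $25,000 outlay: 25,149.37 / 25,000 − 1 = 0.005975 = 0.60%.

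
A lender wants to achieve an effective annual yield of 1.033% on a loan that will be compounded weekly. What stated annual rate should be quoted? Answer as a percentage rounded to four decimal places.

(1 + r/52)^52 − 1 = 0.01033, so 1 + r/52 = 1.01033^(1/52).
r/52 = 0.000198, so r = 0.010278 = 1.0278%.

1.0278%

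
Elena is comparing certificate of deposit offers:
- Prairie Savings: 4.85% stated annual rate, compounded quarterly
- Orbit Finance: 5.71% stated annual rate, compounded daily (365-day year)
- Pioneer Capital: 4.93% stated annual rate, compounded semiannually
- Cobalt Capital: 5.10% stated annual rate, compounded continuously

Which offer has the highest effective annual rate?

Orbit Finance

Prairie Savings: (1 + 0.0485/4)^4 − 1 = 4.939%
Orbit Finance: (1 + 0.0571/365)^365 − 1 = 5.876%
Pioneer Capital: (1 + 0.0493/2)^2 − 1 = 4.991%
Cobalt Capital: e^0.0510 − 1 = 5.232%
The highest effective annual rate is Orbit Finance at 5.876%.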